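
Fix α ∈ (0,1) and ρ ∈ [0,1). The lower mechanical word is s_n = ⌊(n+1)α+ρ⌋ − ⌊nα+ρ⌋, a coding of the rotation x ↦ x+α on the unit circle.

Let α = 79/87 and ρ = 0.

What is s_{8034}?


(n+1)α + ρ = (8035·79) / 87 = 634765/87
nα + ρ     = (8034·79) / 87 = 634686/87
⌊634765/87⌋ = 7296,  ⌊634686/87⌋ = 7295
s_{8034} = 7296 − 7295 = 1

1


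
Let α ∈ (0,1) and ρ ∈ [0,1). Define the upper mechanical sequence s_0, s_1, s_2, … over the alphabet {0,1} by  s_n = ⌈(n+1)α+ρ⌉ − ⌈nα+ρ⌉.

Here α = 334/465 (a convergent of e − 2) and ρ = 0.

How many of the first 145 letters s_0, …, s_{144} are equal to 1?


#1s = Σ_{n=0}^{144} s_n = Σ_{n=0}^{144} (⌈(n+1)α+ρ⌉ − ⌈nα+ρ⌉)
the sum telescopes: every ⌈nα+ρ⌉ with 0 < n < 145 appears once with + and once with −, leaving ⌈145α+ρ⌉ − ⌈0·α+ρ⌉
145α + ρ = (145·334) / 465 = 48430/465
ρ = 0/465
⌈48430/465⌉ = 105,  ⌈0/465⌉ = 0
#1s = 105 − 0 = 105

105


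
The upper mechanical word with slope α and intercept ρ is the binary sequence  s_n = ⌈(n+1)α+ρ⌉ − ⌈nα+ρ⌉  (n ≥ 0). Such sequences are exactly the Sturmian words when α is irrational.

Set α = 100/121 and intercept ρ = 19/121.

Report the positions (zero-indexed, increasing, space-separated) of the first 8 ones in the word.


n=0: ⌈119/121⌉−⌈19/121⌉ = 1−1 = 0
n=1: ⌈219/121⌉−⌈119/121⌉ = 2−1 = 1  ← one
n=2: ⌈319/121⌉−⌈219/121⌉ = 3−2 = 1  ← one
n=3: ⌈419/121⌉−⌈319/121⌉ = 4−3 = 1  ← one
n=4: ⌈519/121⌉−⌈419/121⌉ = 5−4 = 1  ← one
n=5: ⌈619/121⌉−⌈519/121⌉ = 6−5 = 1  ← one
n=6: ⌈719/121⌉−⌈619/121⌉ = 6−6 = 0
n=7: ⌈819/121⌉−⌈719/121⌉ = 7−6 = 1  ← one
n=8: ⌈919/121⌉−⌈819/121⌉ = 8−7 = 1  ← one
n=9: ⌈1019/121⌉−⌈919/121⌉ = 9−8 = 1  ← one
positions of the first 8 ones: 1 2 3 4 5 7 8 9

1 2 3 4 5 7 8 9


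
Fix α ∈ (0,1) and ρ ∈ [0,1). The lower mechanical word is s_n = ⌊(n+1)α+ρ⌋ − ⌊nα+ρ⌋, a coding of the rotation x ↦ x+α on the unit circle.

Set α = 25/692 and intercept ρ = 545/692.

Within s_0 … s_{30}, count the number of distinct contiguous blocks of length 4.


t_n = ⌊(n·25+545)/692⌋ for n = 0 … 31:
  n=0…9: ⌊545/692⌋=0 ⌊570/692⌋=0 ⌊595/692⌋=0 ⌊620/692⌋=0 ⌊645/692⌋=0 ⌊670/692⌋=0 ⌊695/692⌋=1 ⌊720/692⌋=1 ⌊745/692⌋=1 ⌊770/692⌋=1
  n=10…19: ⌊795/692⌋=1 ⌊820/692⌋=1 ⌊845/692⌋=1 ⌊870/692⌋=1 ⌊895/692⌋=1 ⌊920/692⌋=1 ⌊945/692⌋=1 ⌊970/692⌋=1 ⌊995/692⌋=1 ⌊1020/692⌋=1
  n=20…29: ⌊1045/692⌋=1 ⌊1070/692⌋=1 ⌊1095/692⌋=1 ⌊1120/692⌋=1 ⌊1145/692⌋=1 ⌊1170/692⌋=1 ⌊1195/692⌋=1 ⌊1220/692⌋=1 ⌊1245/692⌋=1 ⌊1270/692⌋=1
  n=30…31: ⌊1295/692⌋=1 ⌊1320/692⌋=1
s_n = t_(n+1) − t_n for n = 0 … 30 gives
prefix = 0000010000000000000000000000000
slide a length-4 window over [0..3] … [27..30] (28 windows); first occurrence of each distinct factor:
  [  0..  3] 0000
  [  2..  5] 0001
  [  3..  6] 0010
  [  4..  7] 0100
  [  5..  8] 1000
  (the other 23 windows repeat one of these)
distinct factors: {0000, 0001, 0010, 0100, 1000}
count = 5  (Sturmian bound for length 4 is 5)

5


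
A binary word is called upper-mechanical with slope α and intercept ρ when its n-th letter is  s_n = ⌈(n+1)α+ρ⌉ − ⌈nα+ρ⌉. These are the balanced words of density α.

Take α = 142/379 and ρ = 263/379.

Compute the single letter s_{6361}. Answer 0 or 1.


(n+1)α + ρ = (6362·142 + 263) / 379 = 903667/379
nα + ρ     = (6361·142 + 263) / 379 = 903525/379
⌈903667/379⌉ = 2385,  ⌈903525/379⌉ = 2384
s_{6361} = 2385 − 2384 = 1

1


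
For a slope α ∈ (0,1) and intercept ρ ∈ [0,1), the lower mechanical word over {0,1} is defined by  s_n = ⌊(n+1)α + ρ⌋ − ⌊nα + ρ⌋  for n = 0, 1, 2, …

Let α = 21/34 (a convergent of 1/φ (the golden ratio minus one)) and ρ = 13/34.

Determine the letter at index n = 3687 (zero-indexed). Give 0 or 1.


(n+1)α + ρ = (3688·21 + 13) / 34 = 77461/34
nα + ρ     = (3687·21 + 13) / 34 = 77440/34
⌊77461/34⌋ = 2278,  ⌊77440/34⌋ = 2277
s_{3687} = 2278 − 2277 = 1

1


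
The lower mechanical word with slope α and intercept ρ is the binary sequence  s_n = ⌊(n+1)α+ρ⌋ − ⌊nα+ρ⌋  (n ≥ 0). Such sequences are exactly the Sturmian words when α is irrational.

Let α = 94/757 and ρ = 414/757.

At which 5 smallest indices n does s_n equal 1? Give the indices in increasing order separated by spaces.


3 11 19 27 35

n=0: ⌊508/757⌋−⌊414/757⌋ = 0−0 = 0
n=1: ⌊602/757⌋−⌊508/757⌋ = 0−0 = 0
n=2: ⌊696/757⌋−⌊602/757⌋ = 0−0 = 0
n=3: ⌊790/757⌋−⌊696/757⌋ = 1−0 = 1  ← one
n=4: ⌊884/757⌋−⌊790/757⌋ = 1−1 = 0
n=5: ⌊978/757⌋−⌊884/757⌋ = 1−1 = 0
n=6: ⌊1072/757⌋−⌊978/757⌋ = 1−1 = 0
n=7: ⌊1166/757⌋−⌊1072/757⌋ = 1−1 = 0
n=8: ⌊1260/757⌋−⌊1166/757⌋ = 1−1 = 0
n=9: ⌊1354/757⌋−⌊1260/757⌋ = 1−1 = 0
n=10: ⌊1448/757⌋−⌊1354/757⌋ = 1−1 = 0
n=11: ⌊1542/757⌋−⌊1448/757⌋ = 2−1 = 1  ← one
n=12: ⌊1636/757⌋−⌊1542/757⌋ = 2−2 = 0
n=13: ⌊1730/757⌋−⌊1636/757⌋ = 2−2 = 0
n=14: ⌊1824/757⌋−⌊1730/757⌋ = 2−2 = 0
n=15: ⌊1918/757⌋−⌊1824/757⌋ = 2−2 = 0
n=16: ⌊2012/757⌋−⌊1918/757⌋ = 2−2 = 0
n=17: ⌊2106/757⌋−⌊2012/757⌋ = 2−2 = 0
n=18: ⌊2200/757⌋−⌊2106/757⌋ = 2−2 = 0
n=19: ⌊2294/757⌋−⌊2200/757⌋ = 3−2 = 1  ← one
n=20: ⌊2388/757⌋−⌊2294/757⌋ = 3−3 = 0
n=21: ⌊2482/757⌋−⌊2388/757⌋ = 3−3 = 0
n=22: ⌊2576/757⌋−⌊2482/757⌋ = 3−3 = 0
n=23: ⌊2670/757⌋−⌊2576/757⌋ = 3−3 = 0
n=24: ⌊2764/757⌋−⌊2670/757⌋ = 3−3 = 0
n=25: ⌊2858/757⌋−⌊2764/757⌋ = 3−3 = 0
n=26: ⌊2952/757⌋−⌊2858/757⌋ = 3−3 = 0
n=27: ⌊3046/757⌋−⌊2952/757⌋ = 4−3 = 1  ← one
n=28: ⌊3140/757⌋−⌊3046/757⌋ = 4−4 = 0
n=29: ⌊3234/757⌋−⌊3140/757⌋ = 4−4 = 0
n=30: ⌊3328/757⌋−⌊3234/757⌋ = 4−4 = 0
n=31: ⌊3422/757⌋−⌊3328/757⌋ = 4−4 = 0
n=32: ⌊3516/757⌋−⌊3422/757⌋ = 4−4 = 0
n=33: ⌊3610/757⌋−⌊3516/757⌋ = 4−4 = 0
n=34: ⌊3704/757⌋−⌊3610/757⌋ = 4−4 = 0
n=35: ⌊3798/757⌋−⌊3704/757⌋ = 5−4 = 1  ← one
positions of the first 5 ones: 3 11 19 27 35


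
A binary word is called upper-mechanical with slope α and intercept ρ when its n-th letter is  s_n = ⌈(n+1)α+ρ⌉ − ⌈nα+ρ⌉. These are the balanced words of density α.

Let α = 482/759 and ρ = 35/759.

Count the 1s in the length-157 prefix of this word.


99

#1s = Σ_{n=0}^{156} s_n = Σ_{n=0}^{156} (⌈(n+1)α+ρ⌉ − ⌈nα+ρ⌉)
the sum telescopes: every ⌈nα+ρ⌉ with 0 < n < 157 appears once with + and once with −, leaving ⌈157α+ρ⌉ − ⌈0·α+ρ⌉
157α + ρ = (157·482 + 35) / 759 = 75709/759
ρ = 35/759
⌈75709/759⌉ = 100,  ⌈35/759⌉ = 1
#1s = 100 − 1 = 99


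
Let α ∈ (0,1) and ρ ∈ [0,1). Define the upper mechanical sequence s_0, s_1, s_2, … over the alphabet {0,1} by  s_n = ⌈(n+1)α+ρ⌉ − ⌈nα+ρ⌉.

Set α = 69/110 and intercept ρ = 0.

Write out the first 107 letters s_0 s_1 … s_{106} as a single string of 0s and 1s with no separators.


n=0: ⌈(1·69)/110⌉ − ⌈(0·69)/110⌉ = ⌈69/110⌉ − ⌈0/110⌉ = 1 − 0 = 1
n=1: ⌈(2·69)/110⌉ − ⌈(1·69)/110⌉ = ⌈138/110⌉ − ⌈69/110⌉ = 2 − 1 = 1
n=2: ⌈(3·69)/110⌉ − ⌈(2·69)/110⌉ = ⌈207/110⌉ − ⌈138/110⌉ = 2 − 2 = 0
n=3: ⌈(4·69)/110⌉ − ⌈(3·69)/110⌉ = ⌈276/110⌉ − ⌈207/110⌉ = 3 − 2 = 1
n=4: ⌈(5·69)/110⌉ − ⌈(4·69)/110⌉ = ⌈345/110⌉ − ⌈276/110⌉ = 4 − 3 = 1
n=5: ⌈(6·69)/110⌉ − ⌈(5·69)/110⌉ = ⌈414/110⌉ − ⌈345/110⌉ = 4 − 4 = 0
n=6: ⌈(7·69)/110⌉ − ⌈(6·69)/110⌉ = ⌈483/110⌉ − ⌈414/110⌉ = 5 − 4 = 1
n=7: ⌈(8·69)/110⌉ − ⌈(7·69)/110⌉ = ⌈552/110⌉ − ⌈483/110⌉ = 6 − 5 = 1
n=8: ⌈(9·69)/110⌉ − ⌈(8·69)/110⌉ = ⌈621/110⌉ − ⌈552/110⌉ = 6 − 6 = 0
n=9: ⌈(10·69)/110⌉ − ⌈(9·69)/110⌉ = ⌈690/110⌉ − ⌈621/110⌉ = 7 − 6 = 1
n=10: ⌈(11·69)/110⌉ − ⌈(10·69)/110⌉ = ⌈759/110⌉ − ⌈690/110⌉ = 7 − 7 = 0
n=11: ⌈(12·69)/110⌉ − ⌈(11·69)/110⌉ = ⌈828/110⌉ − ⌈759/110⌉ = 8 − 7 = 1
n=12: ⌈(13·69)/110⌉ − ⌈(12·69)/110⌉ = ⌈897/110⌉ − ⌈828/110⌉ = 9 − 8 = 1
n=13: ⌈(14·69)/110⌉ − ⌈(13·69)/110⌉ = ⌈966/110⌉ − ⌈897/110⌉ = 9 − 9 = 0
n=14: ⌈(15·69)/110⌉ − ⌈(14·69)/110⌉ = ⌈1035/110⌉ − ⌈966/110⌉ = 10 − 9 = 1
n=15: ⌈(16·69)/110⌉ − ⌈(15·69)/110⌉ = ⌈1104/110⌉ − ⌈1035/110⌉ = 11 − 10 = 1
n=16: ⌈(17·69)/110⌉ − ⌈(16·69)/110⌉ = ⌈1173/110⌉ − ⌈1104/110⌉ = 11 − 11 = 0
n=17: ⌈(18·69)/110⌉ − ⌈(17·69)/110⌉ = ⌈1242/110⌉ − ⌈1173/110⌉ = 12 − 11 = 1
n=18: ⌈(19·69)/110⌉ − ⌈(18·69)/110⌉ = ⌈1311/110⌉ − ⌈1242/110⌉ = 12 − 12 = 0
n=19: ⌈(20·69)/110⌉ − ⌈(19·69)/110⌉ = ⌈1380/110⌉ − ⌈1311/110⌉ = 13 − 12 = 1
n=20: ⌈(21·69)/110⌉ − ⌈(20·69)/110⌉ = ⌈1449/110⌉ − ⌈1380/110⌉ = 14 − 13 = 1
n=21: ⌈(22·69)/110⌉ − ⌈(21·69)/110⌉ = ⌈1518/110⌉ − ⌈1449/110⌉ = 14 − 14 = 0
n=22: ⌈(23·69)/110⌉ − ⌈(22·69)/110⌉ = ⌈1587/110⌉ − ⌈1518/110⌉ = 15 − 14 = 1
n=23: ⌈(24·69)/110⌉ − ⌈(23·69)/110⌉ = ⌈1656/110⌉ − ⌈1587/110⌉ = 16 − 15 = 1
n=24: ⌈(25·69)/110⌉ − ⌈(24·69)/110⌉ = ⌈1725/110⌉ − ⌈1656/110⌉ = 16 − 16 = 0
n=25: ⌈(26·69)/110⌉ − ⌈(25·69)/110⌉ = ⌈1794/110⌉ − ⌈1725/110⌉ = 17 − 16 = 1
n=26: ⌈(27·69)/110⌉ − ⌈(26·69)/110⌉ = ⌈1863/110⌉ − ⌈1794/110⌉ = 17 − 17 = 0
n=27: ⌈(28·69)/110⌉ − ⌈(27·69)/110⌉ = ⌈1932/110⌉ − ⌈1863/110⌉ = 18 − 17 = 1
n=28: ⌈(29·69)/110⌉ − ⌈(28·69)/110⌉ = ⌈2001/110⌉ − ⌈1932/110⌉ = 19 − 18 = 1
n=29: ⌈(30·69)/110⌉ − ⌈(29·69)/110⌉ = ⌈2070/110⌉ − ⌈2001/110⌉ = 19 − 19 = 0
n=30: ⌈(31·69)/110⌉ − ⌈(30·69)/110⌉ = ⌈2139/110⌉ − ⌈2070/110⌉ = 20 − 19 = 1
n=31: ⌈(32·69)/110⌉ − ⌈(31·69)/110⌉ = ⌈2208/110⌉ − ⌈2139/110⌉ = 21 − 20 = 1
n=32: ⌈(33·69)/110⌉ − ⌈(32·69)/110⌉ = ⌈2277/110⌉ − ⌈2208/110⌉ = 21 − 21 = 0
n=33: ⌈(34·69)/110⌉ − ⌈(33·69)/110⌉ = ⌈2346/110⌉ − ⌈2277/110⌉ = 22 − 21 = 1
n=34: ⌈(35·69)/110⌉ − ⌈(34·69)/110⌉ = ⌈2415/110⌉ − ⌈2346/110⌉ = 22 − 22 = 0
n=35: ⌈(36·69)/110⌉ − ⌈(35·69)/110⌉ = ⌈2484/110⌉ − ⌈2415/110⌉ = 23 − 22 = 1
n=36: ⌈(37·69)/110⌉ − ⌈(36·69)/110⌉ = ⌈2553/110⌉ − ⌈2484/110⌉ = 24 − 23 = 1
n=37: ⌈(38·69)/110⌉ − ⌈(37·69)/110⌉ = ⌈2622/110⌉ − ⌈2553/110⌉ = 24 − 24 = 0
n=38: ⌈(39·69)/110⌉ − ⌈(38·69)/110⌉ = ⌈2691/110⌉ − ⌈2622/110⌉ = 25 − 24 = 1
n=39: ⌈(40·69)/110⌉ − ⌈(39·69)/110⌉ = ⌈2760/110⌉ − ⌈2691/110⌉ = 26 − 25 = 1
n=40: ⌈(41·69)/110⌉ − ⌈(40·69)/110⌉ = ⌈2829/110⌉ − ⌈2760/110⌉ = 26 − 26 = 0
n=41: ⌈(42·69)/110⌉ − ⌈(41·69)/110⌉ = ⌈2898/110⌉ − ⌈2829/110⌉ = 27 − 26 = 1
n=42: ⌈(43·69)/110⌉ − ⌈(42·69)/110⌉ = ⌈2967/110⌉ − ⌈2898/110⌉ = 27 − 27 = 0
n=43: ⌈(44·69)/110⌉ − ⌈(43·69)/110⌉ = ⌈3036/110⌉ − ⌈2967/110⌉ = 28 − 27 = 1
n=44: ⌈(45·69)/110⌉ − ⌈(44·69)/110⌉ = ⌈3105/110⌉ − ⌈3036/110⌉ = 29 − 28 = 1
n=45: ⌈(46·69)/110⌉ − ⌈(45·69)/110⌉ = ⌈3174/110⌉ − ⌈3105/110⌉ = 29 − 29 = 0
n=46: ⌈(47·69)/110⌉ − ⌈(46·69)/110⌉ = ⌈3243/110⌉ − ⌈3174/110⌉ = 30 − 29 = 1
n=47: ⌈(48·69)/110⌉ − ⌈(47·69)/110⌉ = ⌈3312/110⌉ − ⌈3243/110⌉ = 31 − 30 = 1
n=48: ⌈(49·69)/110⌉ − ⌈(48·69)/110⌉ = ⌈3381/110⌉ − ⌈3312/110⌉ = 31 − 31 = 0
n=49: ⌈(50·69)/110⌉ − ⌈(49·69)/110⌉ = ⌈3450/110⌉ − ⌈3381/110⌉ = 32 − 31 = 1
n=50: ⌈(51·69)/110⌉ − ⌈(50·69)/110⌉ = ⌈3519/110⌉ − ⌈3450/110⌉ = 32 − 32 = 0
n=51: ⌈(52·69)/110⌉ − ⌈(51·69)/110⌉ = ⌈3588/110⌉ − ⌈3519/110⌉ = 33 − 32 = 1
n=52: ⌈(53·69)/110⌉ − ⌈(52·69)/110⌉ = ⌈3657/110⌉ − ⌈3588/110⌉ = 34 − 33 = 1
n=53: ⌈(54·69)/110⌉ − ⌈(53·69)/110⌉ = ⌈3726/110⌉ − ⌈3657/110⌉ = 34 − 34 = 0
n=54: ⌈(55·69)/110⌉ − ⌈(54·69)/110⌉ = ⌈3795/110⌉ − ⌈3726/110⌉ = 35 − 34 = 1
n=55: ⌈(56·69)/110⌉ − ⌈(55·69)/110⌉ = ⌈3864/110⌉ − ⌈3795/110⌉ = 36 − 35 = 1
n=56: ⌈(57·69)/110⌉ − ⌈(56·69)/110⌉ = ⌈3933/110⌉ − ⌈3864/110⌉ = 36 − 36 = 0
n=57: ⌈(58·69)/110⌉ − ⌈(57·69)/110⌉ = ⌈4002/110⌉ − ⌈3933/110⌉ = 37 − 36 = 1
n=58: ⌈(59·69)/110⌉ − ⌈(58·69)/110⌉ = ⌈4071/110⌉ − ⌈4002/110⌉ = 38 − 37 = 1
n=59: ⌈(60·69)/110⌉ − ⌈(59·69)/110⌉ = ⌈4140/110⌉ − ⌈4071/110⌉ = 38 − 38 = 0
n=60: ⌈(61·69)/110⌉ − ⌈(60·69)/110⌉ = ⌈4209/110⌉ − ⌈4140/110⌉ = 39 − 38 = 1
n=61: ⌈(62·69)/110⌉ − ⌈(61·69)/110⌉ = ⌈4278/110⌉ − ⌈4209/110⌉ = 39 − 39 = 0
n=62: ⌈(63·69)/110⌉ − ⌈(62·69)/110⌉ = ⌈4347/110⌉ − ⌈4278/110⌉ = 40 − 39 = 1
n=63: ⌈(64·69)/110⌉ − ⌈(63·69)/110⌉ = ⌈4416/110⌉ − ⌈4347/110⌉ = 41 − 40 = 1
n=64: ⌈(65·69)/110⌉ − ⌈(64·69)/110⌉ = ⌈4485/110⌉ − ⌈4416/110⌉ = 41 − 41 = 0
n=65: ⌈(66·69)/110⌉ − ⌈(65·69)/110⌉ = ⌈4554/110⌉ − ⌈4485/110⌉ = 42 − 41 = 1
n=66: ⌈(67·69)/110⌉ − ⌈(66·69)/110⌉ = ⌈4623/110⌉ − ⌈4554/110⌉ = 43 − 42 = 1
n=67: ⌈(68·69)/110⌉ − ⌈(67·69)/110⌉ = ⌈4692/110⌉ − ⌈4623/110⌉ = 43 − 43 = 0
n=68: ⌈(69·69)/110⌉ − ⌈(68·69)/110⌉ = ⌈4761/110⌉ − ⌈4692/110⌉ = 44 − 43 = 1
n=69: ⌈(70·69)/110⌉ − ⌈(69·69)/110⌉ = ⌈4830/110⌉ − ⌈4761/110⌉ = 44 − 44 = 0
n=70: ⌈(71·69)/110⌉ − ⌈(70·69)/110⌉ = ⌈4899/110⌉ − ⌈4830/110⌉ = 45 − 44 = 1
n=71: ⌈(72·69)/110⌉ − ⌈(71·69)/110⌉ = ⌈4968/110⌉ − ⌈4899/110⌉ = 46 − 45 = 1
n=72: ⌈(73·69)/110⌉ − ⌈(72·69)/110⌉ = ⌈5037/110⌉ − ⌈4968/110⌉ = 46 − 46 = 0
n=73: ⌈(74·69)/110⌉ − ⌈(73·69)/110⌉ = ⌈5106/110⌉ − ⌈5037/110⌉ = 47 − 46 = 1
n=74: ⌈(75·69)/110⌉ − ⌈(74·69)/110⌉ = ⌈5175/110⌉ − ⌈5106/110⌉ = 48 − 47 = 1
n=75: ⌈(76·69)/110⌉ − ⌈(75·69)/110⌉ = ⌈5244/110⌉ − ⌈5175/110⌉ = 48 − 48 = 0
n=76: ⌈(77·69)/110⌉ − ⌈(76·69)/110⌉ = ⌈5313/110⌉ − ⌈5244/110⌉ = 49 − 48 = 1
n=77: ⌈(78·69)/110⌉ − ⌈(77·69)/110⌉ = ⌈5382/110⌉ − ⌈5313/110⌉ = 49 − 49 = 0
n=78: ⌈(79·69)/110⌉ − ⌈(78·69)/110⌉ = ⌈5451/110⌉ − ⌈5382/110⌉ = 50 − 49 = 1
n=79: ⌈(80·69)/110⌉ − ⌈(79·69)/110⌉ = ⌈5520/110⌉ − ⌈5451/110⌉ = 51 − 50 = 1
n=80: ⌈(81·69)/110⌉ − ⌈(80·69)/110⌉ = ⌈5589/110⌉ − ⌈5520/110⌉ = 51 − 51 = 0
n=81: ⌈(82·69)/110⌉ − ⌈(81·69)/110⌉ = ⌈5658/110⌉ − ⌈5589/110⌉ = 52 − 51 = 1
n=82: ⌈(83·69)/110⌉ − ⌈(82·69)/110⌉ = ⌈5727/110⌉ − ⌈5658/110⌉ = 53 − 52 = 1
n=83: ⌈(84·69)/110⌉ − ⌈(83·69)/110⌉ = ⌈5796/110⌉ − ⌈5727/110⌉ = 53 − 53 = 0
n=84: ⌈(85·69)/110⌉ − ⌈(84·69)/110⌉ = ⌈5865/110⌉ − ⌈5796/110⌉ = 54 − 53 = 1
n=85: ⌈(86·69)/110⌉ − ⌈(85·69)/110⌉ = ⌈5934/110⌉ − ⌈5865/110⌉ = 54 − 54 = 0
n=86: ⌈(87·69)/110⌉ − ⌈(86·69)/110⌉ = ⌈6003/110⌉ − ⌈5934/110⌉ = 55 − 54 = 1
n=87: ⌈(88·69)/110⌉ − ⌈(87·69)/110⌉ = ⌈6072/110⌉ − ⌈6003/110⌉ = 56 − 55 = 1
n=88: ⌈(89·69)/110⌉ − ⌈(88·69)/110⌉ = ⌈6141/110⌉ − ⌈6072/110⌉ = 56 − 56 = 0
n=89: ⌈(90·69)/110⌉ − ⌈(89·69)/110⌉ = ⌈6210/110⌉ − ⌈6141/110⌉ = 57 − 56 = 1
n=90: ⌈(91·69)/110⌉ − ⌈(90·69)/110⌉ = ⌈6279/110⌉ − ⌈6210/110⌉ = 58 − 57 = 1
n=91: ⌈(92·69)/110⌉ − ⌈(91·69)/110⌉ = ⌈6348/110⌉ − ⌈6279/110⌉ = 58 − 58 = 0
n=92: ⌈(93·69)/110⌉ − ⌈(92·69)/110⌉ = ⌈6417/110⌉ − ⌈6348/110⌉ = 59 − 58 = 1
n=93: ⌈(94·69)/110⌉ − ⌈(93·69)/110⌉ = ⌈6486/110⌉ − ⌈6417/110⌉ = 59 − 59 = 0
n=94: ⌈(95·69)/110⌉ − ⌈(94·69)/110⌉ = ⌈6555/110⌉ − ⌈6486/110⌉ = 60 − 59 = 1
n=95: ⌈(96·69)/110⌉ − ⌈(95·69)/110⌉ = ⌈6624/110⌉ − ⌈6555/110⌉ = 61 − 60 = 1
n=96: ⌈(97·69)/110⌉ − ⌈(96·69)/110⌉ = ⌈6693/110⌉ − ⌈6624/110⌉ = 61 − 61 = 0
n=97: ⌈(98·69)/110⌉ − ⌈(97·69)/110⌉ = ⌈6762/110⌉ − ⌈6693/110⌉ = 62 − 61 = 1
n=98: ⌈(99·69)/110⌉ − ⌈(98·69)/110⌉ = ⌈6831/110⌉ − ⌈6762/110⌉ = 63 − 62 = 1
n=99: ⌈(100·69)/110⌉ − ⌈(99·69)/110⌉ = ⌈6900/110⌉ − ⌈6831/110⌉ = 63 − 63 = 0
n=100: ⌈(101·69)/110⌉ − ⌈(100·69)/110⌉ = ⌈6969/110⌉ − ⌈6900/110⌉ = 64 − 63 = 1
n=101: ⌈(102·69)/110⌉ − ⌈(101·69)/110⌉ = ⌈7038/110⌉ − ⌈6969/110⌉ = 64 − 64 = 0
n=102: ⌈(103·69)/110⌉ − ⌈(102·69)/110⌉ = ⌈7107/110⌉ − ⌈7038/110⌉ = 65 − 64 = 1
n=103: ⌈(104·69)/110⌉ − ⌈(103·69)/110⌉ = ⌈7176/110⌉ − ⌈7107/110⌉ = 66 − 65 = 1
n=104: ⌈(105·69)/110⌉ − ⌈(104·69)/110⌉ = ⌈7245/110⌉ − ⌈7176/110⌉ = 66 − 66 = 0
n=105: ⌈(106·69)/110⌉ − ⌈(105·69)/110⌉ = ⌈7314/110⌉ − ⌈7245/110⌉ = 67 − 66 = 1
n=106: ⌈(107·69)/110⌉ − ⌈(106·69)/110⌉ = ⌈7383/110⌉ − ⌈7314/110⌉ = 68 − 67 = 1

11011011010110110101101101011011010110110101101101011011011010110110101101101011011010110110101101101011011


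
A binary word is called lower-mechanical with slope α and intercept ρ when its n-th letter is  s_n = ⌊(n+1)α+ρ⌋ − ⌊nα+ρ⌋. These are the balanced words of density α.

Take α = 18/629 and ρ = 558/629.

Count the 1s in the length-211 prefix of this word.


#1s = Σ_{n=0}^{210} s_n = Σ_{n=0}^{210} (⌊(n+1)α+ρ⌋ − ⌊nα+ρ⌋)
the sum telescopes: every ⌊nα+ρ⌋ with 0 < n < 211 appears once with + and once with −, leaving ⌊211α+ρ⌋ − ⌊0·α+ρ⌋
211α + ρ = (211·18 + 558) / 629 = 4356/629
ρ = 558/629
⌊4356/629⌋ = 6,  ⌊558/629⌋ = 0
#1s = 6 − 0 = 6

6


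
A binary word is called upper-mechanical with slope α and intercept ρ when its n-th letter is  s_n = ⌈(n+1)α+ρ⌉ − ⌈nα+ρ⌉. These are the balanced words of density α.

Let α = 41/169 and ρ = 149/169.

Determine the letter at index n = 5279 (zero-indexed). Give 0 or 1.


0

(n+1)α + ρ = (5280·41 + 149) / 169 = 216629/169
nα + ρ     = (5279·41 + 149) / 169 = 216588/169
⌈216629/169⌉ = 1282,  ⌈216588/169⌉ = 1282
s_{5279} = 1282 − 1282 = 0


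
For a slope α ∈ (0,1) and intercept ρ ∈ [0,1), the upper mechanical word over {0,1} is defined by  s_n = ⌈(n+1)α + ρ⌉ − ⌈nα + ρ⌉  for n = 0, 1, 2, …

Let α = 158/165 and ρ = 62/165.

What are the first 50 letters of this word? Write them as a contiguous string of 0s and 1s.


11111111011111111111111111111111011111111111111111

n=0: ⌈(1·158+62)/165⌉ − ⌈(0·158+62)/165⌉ = ⌈220/165⌉ − ⌈62/165⌉ = 2 − 1 = 1
n=1: ⌈(2·158+62)/165⌉ − ⌈(1·158+62)/165⌉ = ⌈378/165⌉ − ⌈220/165⌉ = 3 − 2 = 1
n=2: ⌈(3·158+62)/165⌉ − ⌈(2·158+62)/165⌉ = ⌈536/165⌉ − ⌈378/165⌉ = 4 − 3 = 1
n=3: ⌈(4·158+62)/165⌉ − ⌈(3·158+62)/165⌉ = ⌈694/165⌉ − ⌈536/165⌉ = 5 − 4 = 1
n=4: ⌈(5·158+62)/165⌉ − ⌈(4·158+62)/165⌉ = ⌈852/165⌉ − ⌈694/165⌉ = 6 − 5 = 1
n=5: ⌈(6·158+62)/165⌉ − ⌈(5·158+62)/165⌉ = ⌈1010/165⌉ − ⌈852/165⌉ = 7 − 6 = 1
n=6: ⌈(7·158+62)/165⌉ − ⌈(6·158+62)/165⌉ = ⌈1168/165⌉ − ⌈1010/165⌉ = 8 − 7 = 1
n=7: ⌈(8·158+62)/165⌉ − ⌈(7·158+62)/165⌉ = ⌈1326/165⌉ − ⌈1168/165⌉ = 9 − 8 = 1
n=8: ⌈(9·158+62)/165⌉ − ⌈(8·158+62)/165⌉ = ⌈1484/165⌉ − ⌈1326/165⌉ = 9 − 9 = 0
n=9: ⌈(10·158+62)/165⌉ − ⌈(9·158+62)/165⌉ = ⌈1642/165⌉ − ⌈1484/165⌉ = 10 − 9 = 1
n=10: ⌈(11·158+62)/165⌉ − ⌈(10·158+62)/165⌉ = ⌈1800/165⌉ − ⌈1642/165⌉ = 11 − 10 = 1
n=11: ⌈(12·158+62)/165⌉ − ⌈(11·158+62)/165⌉ = ⌈1958/165⌉ − ⌈1800/165⌉ = 12 − 11 = 1
n=12: ⌈(13·158+62)/165⌉ − ⌈(12·158+62)/165⌉ = ⌈2116/165⌉ − ⌈1958/165⌉ = 13 − 12 = 1
n=13: ⌈(14·158+62)/165⌉ − ⌈(13·158+62)/165⌉ = ⌈2274/165⌉ − ⌈2116/165⌉ = 14 − 13 = 1
n=14: ⌈(15·158+62)/165⌉ − ⌈(14·158+62)/165⌉ = ⌈2432/165⌉ − ⌈2274/165⌉ = 15 − 14 = 1
n=15: ⌈(16·158+62)/165⌉ − ⌈(15·158+62)/165⌉ = ⌈2590/165⌉ − ⌈2432/165⌉ = 16 − 15 = 1
n=16: ⌈(17·158+62)/165⌉ − ⌈(16·158+62)/165⌉ = ⌈2748/165⌉ − ⌈2590/165⌉ = 17 − 16 = 1
n=17: ⌈(18·158+62)/165⌉ − ⌈(17·158+62)/165⌉ = ⌈2906/165⌉ − ⌈2748/165⌉ = 18 − 17 = 1
n=18: ⌈(19·158+62)/165⌉ − ⌈(18·158+62)/165⌉ = ⌈3064/165⌉ − ⌈2906/165⌉ = 19 − 18 = 1
n=19: ⌈(20·158+62)/165⌉ − ⌈(19·158+62)/165⌉ = ⌈3222/165⌉ − ⌈3064/165⌉ = 20 − 19 = 1
n=20: ⌈(21·158+62)/165⌉ − ⌈(20·158+62)/165⌉ = ⌈3380/165⌉ − ⌈3222/165⌉ = 21 − 20 = 1
n=21: ⌈(22·158+62)/165⌉ − ⌈(21·158+62)/165⌉ = ⌈3538/165⌉ − ⌈3380/165⌉ = 22 − 21 = 1
n=22: ⌈(23·158+62)/165⌉ − ⌈(22·158+62)/165⌉ = ⌈3696/165⌉ − ⌈3538/165⌉ = 23 − 22 = 1
n=23: ⌈(24·158+62)/165⌉ − ⌈(23·158+62)/165⌉ = ⌈3854/165⌉ − ⌈3696/165⌉ = 24 − 23 = 1
n=24: ⌈(25·158+62)/165⌉ − ⌈(24·158+62)/165⌉ = ⌈4012/165⌉ − ⌈3854/165⌉ = 25 − 24 = 1
n=25: ⌈(26·158+62)/165⌉ − ⌈(25·158+62)/165⌉ = ⌈4170/165⌉ − ⌈4012/165⌉ = 26 − 25 = 1
n=26: ⌈(27·158+62)/165⌉ − ⌈(26·158+62)/165⌉ = ⌈4328/165⌉ − ⌈4170/165⌉ = 27 − 26 = 1
n=27: ⌈(28·158+62)/165⌉ − ⌈(27·158+62)/165⌉ = ⌈4486/165⌉ − ⌈4328/165⌉ = 28 − 27 = 1
n=28: ⌈(29·158+62)/165⌉ − ⌈(28·158+62)/165⌉ = ⌈4644/165⌉ − ⌈4486/165⌉ = 29 − 28 = 1
n=29: ⌈(30·158+62)/165⌉ − ⌈(29·158+62)/165⌉ = ⌈4802/165⌉ − ⌈4644/165⌉ = 30 − 29 = 1
n=30: ⌈(31·158+62)/165⌉ − ⌈(30·158+62)/165⌉ = ⌈4960/165⌉ − ⌈4802/165⌉ = 31 − 30 = 1
n=31: ⌈(32·158+62)/165⌉ − ⌈(31·158+62)/165⌉ = ⌈5118/165⌉ − ⌈4960/165⌉ = 32 − 31 = 1
n=32: ⌈(33·158+62)/165⌉ − ⌈(32·158+62)/165⌉ = ⌈5276/165⌉ − ⌈5118/165⌉ = 32 − 32 = 0
n=33: ⌈(34·158+62)/165⌉ − ⌈(33·158+62)/165⌉ = ⌈5434/165⌉ − ⌈5276/165⌉ = 33 − 32 = 1
n=34: ⌈(35·158+62)/165⌉ − ⌈(34·158+62)/165⌉ = ⌈5592/165⌉ − ⌈5434/165⌉ = 34 − 33 = 1
n=35: ⌈(36·158+62)/165⌉ − ⌈(35·158+62)/165⌉ = ⌈5750/165⌉ − ⌈5592/165⌉ = 35 − 34 = 1
n=36: ⌈(37·158+62)/165⌉ − ⌈(36·158+62)/165⌉ = ⌈5908/165⌉ − ⌈5750/165⌉ = 36 − 35 = 1
n=37: ⌈(38·158+62)/165⌉ − ⌈(37·158+62)/165⌉ = ⌈6066/165⌉ − ⌈5908/165⌉ = 37 − 36 = 1
n=38: ⌈(39·158+62)/165⌉ − ⌈(38·158+62)/165⌉ = ⌈6224/165⌉ − ⌈6066/165⌉ = 38 − 37 = 1
n=39: ⌈(40·158+62)/165⌉ − ⌈(39·158+62)/165⌉ = ⌈6382/165⌉ − ⌈6224/165⌉ = 39 − 38 = 1
n=40: ⌈(41·158+62)/165⌉ − ⌈(40·158+62)/165⌉ = ⌈6540/165⌉ − ⌈6382/165⌉ = 40 − 39 = 1
n=41: ⌈(42·158+62)/165⌉ − ⌈(41·158+62)/165⌉ = ⌈6698/165⌉ − ⌈6540/165⌉ = 41 − 40 = 1
n=42: ⌈(43·158+62)/165⌉ − ⌈(42·158+62)/165⌉ = ⌈6856/165⌉ − ⌈6698/165⌉ = 42 − 41 = 1
n=43: ⌈(44·158+62)/165⌉ − ⌈(43·158+62)/165⌉ = ⌈7014/165⌉ − ⌈6856/165⌉ = 43 − 42 = 1
n=44: ⌈(45·158+62)/165⌉ − ⌈(44·158+62)/165⌉ = ⌈7172/165⌉ − ⌈7014/165⌉ = 44 − 43 = 1
n=45: ⌈(46·158+62)/165⌉ − ⌈(45·158+62)/165⌉ = ⌈7330/165⌉ − ⌈7172/165⌉ = 45 − 44 = 1
n=46: ⌈(47·158+62)/165⌉ − ⌈(46·158+62)/165⌉ = ⌈7488/165⌉ − ⌈7330/165⌉ = 46 − 45 = 1
n=47: ⌈(48·158+62)/165⌉ − ⌈(47·158+62)/165⌉ = ⌈7646/165⌉ − ⌈7488/165⌉ = 47 − 46 = 1
n=48: ⌈(49·158+62)/165⌉ − ⌈(48·158+62)/165⌉ = ⌈7804/165⌉ − ⌈7646/165⌉ = 48 − 47 = 1
n=49: ⌈(50·158+62)/165⌉ − ⌈(49·158+62)/165⌉ = ⌈7962/165⌉ − ⌈7804/165⌉ = 49 − 48 = 1


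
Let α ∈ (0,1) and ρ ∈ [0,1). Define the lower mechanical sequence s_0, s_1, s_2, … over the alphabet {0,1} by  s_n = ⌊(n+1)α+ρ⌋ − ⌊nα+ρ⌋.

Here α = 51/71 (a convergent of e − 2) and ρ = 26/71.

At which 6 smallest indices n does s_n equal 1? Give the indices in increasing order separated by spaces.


n=0: ⌊77/71⌋−⌊26/71⌋ = 1−0 = 1  ← one
n=1: ⌊128/71⌋−⌊77/71⌋ = 1−1 = 0
n=2: ⌊179/71⌋−⌊128/71⌋ = 2−1 = 1  ← one
n=3: ⌊230/71⌋−⌊179/71⌋ = 3−2 = 1  ← one
n=4: ⌊281/71⌋−⌊230/71⌋ = 3−3 = 0
n=5: ⌊332/71⌋−⌊281/71⌋ = 4−3 = 1  ← one
n=6: ⌊383/71⌋−⌊332/71⌋ = 5−4 = 1  ← one
n=7: ⌊434/71⌋−⌊383/71⌋ = 6−5 = 1  ← one
positions of the first 6 ones: 0 2 3 5 6 7

0 2 3 5 6 7


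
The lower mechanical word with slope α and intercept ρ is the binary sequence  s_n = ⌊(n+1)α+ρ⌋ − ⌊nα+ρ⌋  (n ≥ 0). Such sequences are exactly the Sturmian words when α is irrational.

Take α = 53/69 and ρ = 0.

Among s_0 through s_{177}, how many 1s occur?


#1s = Σ_{n=0}^{177} s_n = Σ_{n=0}^{177} (⌊(n+1)α+ρ⌋ − ⌊nα+ρ⌋)
the sum telescopes: every ⌊nα+ρ⌋ with 0 < n < 178 appears once with + and once with −, leaving ⌊178α+ρ⌋ − ⌊0·α+ρ⌋
178α + ρ = (178·53) / 69 = 9434/69
ρ = 0/69
⌊9434/69⌋ = 136,  ⌊0/69⌋ = 0
#1s = 136 − 0 = 136

136


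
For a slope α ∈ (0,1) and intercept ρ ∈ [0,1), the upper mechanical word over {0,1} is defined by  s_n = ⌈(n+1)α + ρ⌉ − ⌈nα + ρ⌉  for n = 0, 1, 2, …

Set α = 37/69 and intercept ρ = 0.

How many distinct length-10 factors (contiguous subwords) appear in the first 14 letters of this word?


t_n = ⌈(n·37)/69⌉ for n = 0 … 14:
  n=0…9: ⌈0/69⌉=0 ⌈37/69⌉=1 ⌈74/69⌉=2 ⌈111/69⌉=2 ⌈148/69⌉=3 ⌈185/69⌉=3 ⌈222/69⌉=4 ⌈259/69⌉=4 ⌈296/69⌉=5 ⌈333/69⌉=5
  n=10…14: ⌈370/69⌉=6 ⌈407/69⌉=6 ⌈444/69⌉=7 ⌈481/69⌉=7 ⌈518/69⌉=8
s_n = t_(n+1) − t_n for n = 0 … 13 gives
prefix = 11010101010101
slide a length-10 window over [0..9] … [4..13] (5 windows); first occurrence of each distinct factor:
  [  0..  9] 1101010101
  [  1.. 10] 1010101010
  [  2.. 11] 0101010101
  (the other 2 windows repeat one of these)
distinct factors: {0101010101, 1010101010, 1101010101}
count = 3  (Sturmian bound for length 10 is 11)

3


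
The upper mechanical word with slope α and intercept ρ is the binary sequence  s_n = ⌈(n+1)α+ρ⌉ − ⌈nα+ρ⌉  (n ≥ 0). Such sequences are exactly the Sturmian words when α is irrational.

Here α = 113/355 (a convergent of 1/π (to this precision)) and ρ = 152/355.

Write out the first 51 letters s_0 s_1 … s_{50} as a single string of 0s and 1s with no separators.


n=0: ⌈(1·113+152)/355⌉ − ⌈(0·113+152)/355⌉ = ⌈265/355⌉ − ⌈152/355⌉ = 1 − 1 = 0
n=1: ⌈(2·113+152)/355⌉ − ⌈(1·113+152)/355⌉ = ⌈378/355⌉ − ⌈265/355⌉ = 2 − 1 = 1
n=2: ⌈(3·113+152)/355⌉ − ⌈(2·113+152)/355⌉ = ⌈491/355⌉ − ⌈378/355⌉ = 2 − 2 = 0
n=3: ⌈(4·113+152)/355⌉ − ⌈(3·113+152)/355⌉ = ⌈604/355⌉ − ⌈491/355⌉ = 2 − 2 = 0
n=4: ⌈(5·113+152)/355⌉ − ⌈(4·113+152)/355⌉ = ⌈717/355⌉ − ⌈604/355⌉ = 3 − 2 = 1
n=5: ⌈(6·113+152)/355⌉ − ⌈(5·113+152)/355⌉ = ⌈830/355⌉ − ⌈717/355⌉ = 3 − 3 = 0
n=6: ⌈(7·113+152)/355⌉ − ⌈(6·113+152)/355⌉ = ⌈943/355⌉ − ⌈830/355⌉ = 3 − 3 = 0
n=7: ⌈(8·113+152)/355⌉ − ⌈(7·113+152)/355⌉ = ⌈1056/355⌉ − ⌈943/355⌉ = 3 − 3 = 0
n=8: ⌈(9·113+152)/355⌉ − ⌈(8·113+152)/355⌉ = ⌈1169/355⌉ − ⌈1056/355⌉ = 4 − 3 = 1
n=9: ⌈(10·113+152)/355⌉ − ⌈(9·113+152)/355⌉ = ⌈1282/355⌉ − ⌈1169/355⌉ = 4 − 4 = 0
n=10: ⌈(11·113+152)/355⌉ − ⌈(10·113+152)/355⌉ = ⌈1395/355⌉ − ⌈1282/355⌉ = 4 − 4 = 0
n=11: ⌈(12·113+152)/355⌉ − ⌈(11·113+152)/355⌉ = ⌈1508/355⌉ − ⌈1395/355⌉ = 5 − 4 = 1
n=12: ⌈(13·113+152)/355⌉ − ⌈(12·113+152)/355⌉ = ⌈1621/355⌉ − ⌈1508/355⌉ = 5 − 5 = 0
n=13: ⌈(14·113+152)/355⌉ − ⌈(13·113+152)/355⌉ = ⌈1734/355⌉ − ⌈1621/355⌉ = 5 − 5 = 0
n=14: ⌈(15·113+152)/355⌉ − ⌈(14·113+152)/355⌉ = ⌈1847/355⌉ − ⌈1734/355⌉ = 6 − 5 = 1
n=15: ⌈(16·113+152)/355⌉ − ⌈(15·113+152)/355⌉ = ⌈1960/355⌉ − ⌈1847/355⌉ = 6 − 6 = 0
n=16: ⌈(17·113+152)/355⌉ − ⌈(16·113+152)/355⌉ = ⌈2073/355⌉ − ⌈1960/355⌉ = 6 − 6 = 0
n=17: ⌈(18·113+152)/355⌉ − ⌈(17·113+152)/355⌉ = ⌈2186/355⌉ − ⌈2073/355⌉ = 7 − 6 = 1
n=18: ⌈(19·113+152)/355⌉ − ⌈(18·113+152)/355⌉ = ⌈2299/355⌉ − ⌈2186/355⌉ = 7 − 7 = 0
n=19: ⌈(20·113+152)/355⌉ − ⌈(19·113+152)/355⌉ = ⌈2412/355⌉ − ⌈2299/355⌉ = 7 − 7 = 0
n=20: ⌈(21·113+152)/355⌉ − ⌈(20·113+152)/355⌉ = ⌈2525/355⌉ − ⌈2412/355⌉ = 8 − 7 = 1
n=21: ⌈(22·113+152)/355⌉ − ⌈(21·113+152)/355⌉ = ⌈2638/355⌉ − ⌈2525/355⌉ = 8 − 8 = 0
n=22: ⌈(23·113+152)/355⌉ − ⌈(22·113+152)/355⌉ = ⌈2751/355⌉ − ⌈2638/355⌉ = 8 − 8 = 0
n=23: ⌈(24·113+152)/355⌉ − ⌈(23·113+152)/355⌉ = ⌈2864/355⌉ − ⌈2751/355⌉ = 9 − 8 = 1
n=24: ⌈(25·113+152)/355⌉ − ⌈(24·113+152)/355⌉ = ⌈2977/355⌉ − ⌈2864/355⌉ = 9 − 9 = 0
n=25: ⌈(26·113+152)/355⌉ − ⌈(25·113+152)/355⌉ = ⌈3090/355⌉ − ⌈2977/355⌉ = 9 − 9 = 0
n=26: ⌈(27·113+152)/355⌉ − ⌈(26·113+152)/355⌉ = ⌈3203/355⌉ − ⌈3090/355⌉ = 10 − 9 = 1
n=27: ⌈(28·113+152)/355⌉ − ⌈(27·113+152)/355⌉ = ⌈3316/355⌉ − ⌈3203/355⌉ = 10 − 10 = 0
n=28: ⌈(29·113+152)/355⌉ − ⌈(28·113+152)/355⌉ = ⌈3429/355⌉ − ⌈3316/355⌉ = 10 − 10 = 0
n=29: ⌈(30·113+152)/355⌉ − ⌈(29·113+152)/355⌉ = ⌈3542/355⌉ − ⌈3429/355⌉ = 10 − 10 = 0
n=30: ⌈(31·113+152)/355⌉ − ⌈(30·113+152)/355⌉ = ⌈3655/355⌉ − ⌈3542/355⌉ = 11 − 10 = 1
n=31: ⌈(32·113+152)/355⌉ − ⌈(31·113+152)/355⌉ = ⌈3768/355⌉ − ⌈3655/355⌉ = 11 − 11 = 0
n=32: ⌈(33·113+152)/355⌉ − ⌈(32·113+152)/355⌉ = ⌈3881/355⌉ − ⌈3768/355⌉ = 11 − 11 = 0
n=33: ⌈(34·113+152)/355⌉ − ⌈(33·113+152)/355⌉ = ⌈3994/355⌉ − ⌈3881/355⌉ = 12 − 11 = 1
n=34: ⌈(35·113+152)/355⌉ − ⌈(34·113+152)/355⌉ = ⌈4107/355⌉ − ⌈3994/355⌉ = 12 − 12 = 0
n=35: ⌈(36·113+152)/355⌉ − ⌈(35·113+152)/355⌉ = ⌈4220/355⌉ − ⌈4107/355⌉ = 12 − 12 = 0
n=36: ⌈(37·113+152)/355⌉ − ⌈(36·113+152)/355⌉ = ⌈4333/355⌉ − ⌈4220/355⌉ = 13 − 12 = 1
n=37: ⌈(38·113+152)/355⌉ − ⌈(37·113+152)/355⌉ = ⌈4446/355⌉ − ⌈4333/355⌉ = 13 − 13 = 0
n=38: ⌈(39·113+152)/355⌉ − ⌈(38·113+152)/355⌉ = ⌈4559/355⌉ − ⌈4446/355⌉ = 13 − 13 = 0
n=39: ⌈(40·113+152)/355⌉ − ⌈(39·113+152)/355⌉ = ⌈4672/355⌉ − ⌈4559/355⌉ = 14 − 13 = 1
n=40: ⌈(41·113+152)/355⌉ − ⌈(40·113+152)/355⌉ = ⌈4785/355⌉ − ⌈4672/355⌉ = 14 − 14 = 0
n=41: ⌈(42·113+152)/355⌉ − ⌈(41·113+152)/355⌉ = ⌈4898/355⌉ − ⌈4785/355⌉ = 14 − 14 = 0
n=42: ⌈(43·113+152)/355⌉ − ⌈(42·113+152)/355⌉ = ⌈5011/355⌉ − ⌈4898/355⌉ = 15 − 14 = 1
n=43: ⌈(44·113+152)/355⌉ − ⌈(43·113+152)/355⌉ = ⌈5124/355⌉ − ⌈5011/355⌉ = 15 − 15 = 0
n=44: ⌈(45·113+152)/355⌉ − ⌈(44·113+152)/355⌉ = ⌈5237/355⌉ − ⌈5124/355⌉ = 15 − 15 = 0
n=45: ⌈(46·113+152)/355⌉ − ⌈(45·113+152)/355⌉ = ⌈5350/355⌉ − ⌈5237/355⌉ = 16 − 15 = 1
n=46: ⌈(47·113+152)/355⌉ − ⌈(46·113+152)/355⌉ = ⌈5463/355⌉ − ⌈5350/355⌉ = 16 − 16 = 0
n=47: ⌈(48·113+152)/355⌉ − ⌈(47·113+152)/355⌉ = ⌈5576/355⌉ − ⌈5463/355⌉ = 16 − 16 = 0
n=48: ⌈(49·113+152)/355⌉ − ⌈(48·113+152)/355⌉ = ⌈5689/355⌉ − ⌈5576/355⌉ = 17 − 16 = 1
n=49: ⌈(50·113+152)/355⌉ − ⌈(49·113+152)/355⌉ = ⌈5802/355⌉ − ⌈5689/355⌉ = 17 − 17 = 0
n=50: ⌈(51·113+152)/355⌉ − ⌈(50·113+152)/355⌉ = ⌈5915/355⌉ − ⌈5802/355⌉ = 17 − 17 = 0

010010001001001001001001001000100100100100100100100


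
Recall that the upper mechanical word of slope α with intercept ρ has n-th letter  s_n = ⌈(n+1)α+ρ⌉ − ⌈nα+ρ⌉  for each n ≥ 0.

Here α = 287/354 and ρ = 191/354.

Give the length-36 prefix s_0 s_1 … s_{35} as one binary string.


110111110111101111011110111110111101

n=0: ⌈(1·287+191)/354⌉ − ⌈(0·287+191)/354⌉ = ⌈478/354⌉ − ⌈191/354⌉ = 2 − 1 = 1
n=1: ⌈(2·287+191)/354⌉ − ⌈(1·287+191)/354⌉ = ⌈765/354⌉ − ⌈478/354⌉ = 3 − 2 = 1
n=2: ⌈(3·287+191)/354⌉ − ⌈(2·287+191)/354⌉ = ⌈1052/354⌉ − ⌈765/354⌉ = 3 − 3 = 0
n=3: ⌈(4·287+191)/354⌉ − ⌈(3·287+191)/354⌉ = ⌈1339/354⌉ − ⌈1052/354⌉ = 4 − 3 = 1
n=4: ⌈(5·287+191)/354⌉ − ⌈(4·287+191)/354⌉ = ⌈1626/354⌉ − ⌈1339/354⌉ = 5 − 4 = 1
n=5: ⌈(6·287+191)/354⌉ − ⌈(5·287+191)/354⌉ = ⌈1913/354⌉ − ⌈1626/354⌉ = 6 − 5 = 1
n=6: ⌈(7·287+191)/354⌉ − ⌈(6·287+191)/354⌉ = ⌈2200/354⌉ − ⌈1913/354⌉ = 7 − 6 = 1
n=7: ⌈(8·287+191)/354⌉ − ⌈(7·287+191)/354⌉ = ⌈2487/354⌉ − ⌈2200/354⌉ = 8 − 7 = 1
n=8: ⌈(9·287+191)/354⌉ − ⌈(8·287+191)/354⌉ = ⌈2774/354⌉ − ⌈2487/354⌉ = 8 − 8 = 0
n=9: ⌈(10·287+191)/354⌉ − ⌈(9·287+191)/354⌉ = ⌈3061/354⌉ − ⌈2774/354⌉ = 9 − 8 = 1
n=10: ⌈(11·287+191)/354⌉ − ⌈(10·287+191)/354⌉ = ⌈3348/354⌉ − ⌈3061/354⌉ = 10 − 9 = 1
n=11: ⌈(12·287+191)/354⌉ − ⌈(11·287+191)/354⌉ = ⌈3635/354⌉ − ⌈3348/354⌉ = 11 − 10 = 1
n=12: ⌈(13·287+191)/354⌉ − ⌈(12·287+191)/354⌉ = ⌈3922/354⌉ − ⌈3635/354⌉ = 12 − 11 = 1
n=13: ⌈(14·287+191)/354⌉ − ⌈(13·287+191)/354⌉ = ⌈4209/354⌉ − ⌈3922/354⌉ = 12 − 12 = 0
n=14: ⌈(15·287+191)/354⌉ − ⌈(14·287+191)/354⌉ = ⌈4496/354⌉ − ⌈4209/354⌉ = 13 − 12 = 1
n=15: ⌈(16·287+191)/354⌉ − ⌈(15·287+191)/354⌉ = ⌈4783/354⌉ − ⌈4496/354⌉ = 14 − 13 = 1
n=16: ⌈(17·287+191)/354⌉ − ⌈(16·287+191)/354⌉ = ⌈5070/354⌉ − ⌈4783/354⌉ = 15 − 14 = 1
n=17: ⌈(18·287+191)/354⌉ − ⌈(17·287+191)/354⌉ = ⌈5357/354⌉ − ⌈5070/354⌉ = 16 − 15 = 1
n=18: ⌈(19·287+191)/354⌉ − ⌈(18·287+191)/354⌉ = ⌈5644/354⌉ − ⌈5357/354⌉ = 16 − 16 = 0
n=19: ⌈(20·287+191)/354⌉ − ⌈(19·287+191)/354⌉ = ⌈5931/354⌉ − ⌈5644/354⌉ = 17 − 16 = 1
n=20: ⌈(21·287+191)/354⌉ − ⌈(20·287+191)/354⌉ = ⌈6218/354⌉ − ⌈5931/354⌉ = 18 − 17 = 1
n=21: ⌈(22·287+191)/354⌉ − ⌈(21·287+191)/354⌉ = ⌈6505/354⌉ − ⌈6218/354⌉ = 19 − 18 = 1
n=22: ⌈(23·287+191)/354⌉ − ⌈(22·287+191)/354⌉ = ⌈6792/354⌉ − ⌈6505/354⌉ = 20 − 19 = 1
n=23: ⌈(24·287+191)/354⌉ − ⌈(23·287+191)/354⌉ = ⌈7079/354⌉ − ⌈6792/354⌉ = 20 − 20 = 0
n=24: ⌈(25·287+191)/354⌉ − ⌈(24·287+191)/354⌉ = ⌈7366/354⌉ − ⌈7079/354⌉ = 21 − 20 = 1
n=25: ⌈(26·287+191)/354⌉ − ⌈(25·287+191)/354⌉ = ⌈7653/354⌉ − ⌈7366/354⌉ = 22 − 21 = 1
n=26: ⌈(27·287+191)/354⌉ − ⌈(26·287+191)/354⌉ = ⌈7940/354⌉ − ⌈7653/354⌉ = 23 − 22 = 1
n=27: ⌈(28·287+191)/354⌉ − ⌈(27·287+191)/354⌉ = ⌈8227/354⌉ − ⌈7940/354⌉ = 24 − 23 = 1
n=28: ⌈(29·287+191)/354⌉ − ⌈(28·287+191)/354⌉ = ⌈8514/354⌉ − ⌈8227/354⌉ = 25 − 24 = 1
n=29: ⌈(30·287+191)/354⌉ − ⌈(29·287+191)/354⌉ = ⌈8801/354⌉ − ⌈8514/354⌉ = 25 − 25 = 0
n=30: ⌈(31·287+191)/354⌉ − ⌈(30·287+191)/354⌉ = ⌈9088/354⌉ − ⌈8801/354⌉ = 26 − 25 = 1
n=31: ⌈(32·287+191)/354⌉ − ⌈(31·287+191)/354⌉ = ⌈9375/354⌉ − ⌈9088/354⌉ = 27 − 26 = 1
n=32: ⌈(33·287+191)/354⌉ − ⌈(32·287+191)/354⌉ = ⌈9662/354⌉ − ⌈9375/354⌉ = 28 − 27 = 1
n=33: ⌈(34·287+191)/354⌉ − ⌈(33·287+191)/354⌉ = ⌈9949/354⌉ − ⌈9662/354⌉ = 29 − 28 = 1
n=34: ⌈(35·287+191)/354⌉ − ⌈(34·287+191)/354⌉ = ⌈10236/354⌉ − ⌈9949/354⌉ = 29 − 29 = 0
n=35: ⌈(36·287+191)/354⌉ − ⌈(35·287+191)/354⌉ = ⌈10523/354⌉ − ⌈10236/354⌉ = 30 − 29 = 1


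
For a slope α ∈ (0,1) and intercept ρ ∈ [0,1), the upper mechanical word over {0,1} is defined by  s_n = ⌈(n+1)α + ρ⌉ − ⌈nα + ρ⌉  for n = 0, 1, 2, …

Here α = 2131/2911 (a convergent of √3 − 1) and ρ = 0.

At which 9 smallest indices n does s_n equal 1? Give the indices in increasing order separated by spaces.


0 1 2 4 5 6 8 9 10

n=0: ⌈2131/2911⌉−⌈0/2911⌉ = 1−0 = 1  ← one
n=1: ⌈4262/2911⌉−⌈2131/2911⌉ = 2−1 = 1  ← one
n=2: ⌈6393/2911⌉−⌈4262/2911⌉ = 3−2 = 1  ← one
n=3: ⌈8524/2911⌉−⌈6393/2911⌉ = 3−3 = 0
n=4: ⌈10655/2911⌉−⌈8524/2911⌉ = 4−3 = 1  ← one
n=5: ⌈12786/2911⌉−⌈10655/2911⌉ = 5−4 = 1  ← one
n=6: ⌈14917/2911⌉−⌈12786/2911⌉ = 6−5 = 1  ← one
n=7: ⌈17048/2911⌉−⌈14917/2911⌉ = 6−6 = 0
n=8: ⌈19179/2911⌉−⌈17048/2911⌉ = 7−6 = 1  ← one
n=9: ⌈21310/2911⌉−⌈19179/2911⌉ = 8−7 = 1  ← one
n=10: ⌈23441/2911⌉−⌈21310/2911⌉ = 9−8 = 1  ← one
positions of the first 9 ones: 0 1 2 4 5 6 8 9 10


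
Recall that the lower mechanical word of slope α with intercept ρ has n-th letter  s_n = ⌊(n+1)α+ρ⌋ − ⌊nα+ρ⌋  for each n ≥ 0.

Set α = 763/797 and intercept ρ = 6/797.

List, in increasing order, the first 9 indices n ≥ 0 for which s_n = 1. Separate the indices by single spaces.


n=0: ⌊769/797⌋−⌊6/797⌋ = 0−0 = 0
n=1: ⌊1532/797⌋−⌊769/797⌋ = 1−0 = 1  ← one
n=2: ⌊2295/797⌋−⌊1532/797⌋ = 2−1 = 1  ← one
n=3: ⌊3058/797⌋−⌊2295/797⌋ = 3−2 = 1  ← one
n=4: ⌊3821/797⌋−⌊3058/797⌋ = 4−3 = 1  ← one
n=5: ⌊4584/797⌋−⌊3821/797⌋ = 5−4 = 1  ← one
n=6: ⌊5347/797⌋−⌊4584/797⌋ = 6−5 = 1  ← one
n=7: ⌊6110/797⌋−⌊5347/797⌋ = 7−6 = 1  ← one
n=8: ⌊6873/797⌋−⌊6110/797⌋ = 8−7 = 1  ← one
n=9: ⌊7636/797⌋−⌊6873/797⌋ = 9−8 = 1  ← one
positions of the first 9 ones: 1 2 3 4 5 6 7 8 9

1 2 3 4 5 6 7 8 9


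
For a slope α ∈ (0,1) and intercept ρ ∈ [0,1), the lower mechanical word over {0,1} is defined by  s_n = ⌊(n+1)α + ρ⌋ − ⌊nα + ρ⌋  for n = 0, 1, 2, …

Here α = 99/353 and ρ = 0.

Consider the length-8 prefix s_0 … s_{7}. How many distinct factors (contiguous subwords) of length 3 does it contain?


4

t_n = ⌊(n·99)/353⌋ for n = 0 … 8:
  n=0…8: ⌊0/353⌋=0 ⌊99/353⌋=0 ⌊198/353⌋=0 ⌊297/353⌋=0 ⌊396/353⌋=1 ⌊495/353⌋=1 ⌊594/353⌋=1 ⌊693/353⌋=1 ⌊792/353⌋=2
s_n = t_(n+1) − t_n for n = 0 … 7 gives
prefix = 00010001
slide a length-3 window over [0..2] … [5..7] (6 windows); first occurrence of each distinct factor:
  [  0..  2] 000
  [  1..  3] 001
  [  2..  4] 010
  [  3..  5] 100
  (the other 2 windows repeat one of these)
distinct factors: {000, 001, 010, 100}
count = 4  (Sturmian bound for length 3 is 4)


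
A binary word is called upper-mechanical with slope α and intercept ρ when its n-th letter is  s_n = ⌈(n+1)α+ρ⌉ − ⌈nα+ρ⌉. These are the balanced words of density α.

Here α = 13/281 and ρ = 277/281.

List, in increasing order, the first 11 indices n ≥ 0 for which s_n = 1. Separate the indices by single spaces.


n=0: ⌈290/281⌉−⌈277/281⌉ = 2−1 = 1  ← one
n=1: ⌈303/281⌉−⌈290/281⌉ = 2−2 = 0
n=2: ⌈316/281⌉−⌈303/281⌉ = 2−2 = 0
  …
n=21: ⌈563/281⌉−⌈550/281⌉ = 3−2 = 1  ← one
n=22: ⌈576/281⌉−⌈563/281⌉ = 3−3 = 0
n=23: ⌈589/281⌉−⌈576/281⌉ = 3−3 = 0
  …
n=43: ⌈849/281⌉−⌈836/281⌉ = 4−3 = 1  ← one
n=44: ⌈862/281⌉−⌈849/281⌉ = 4−4 = 0
n=45: ⌈875/281⌉−⌈862/281⌉ = 4−4 = 0
  …
n=65: ⌈1135/281⌉−⌈1122/281⌉ = 5−4 = 1  ← one
n=66: ⌈1148/281⌉−⌈1135/281⌉ = 5−5 = 0
n=67: ⌈1161/281⌉−⌈1148/281⌉ = 5−5 = 0
  …
n=86: ⌈1408/281⌉−⌈1395/281⌉ = 6−5 = 1  ← one
n=87: ⌈1421/281⌉−⌈1408/281⌉ = 6−6 = 0
n=88: ⌈1434/281⌉−⌈1421/281⌉ = 6−6 = 0
  …
n=108: ⌈1694/281⌉−⌈1681/281⌉ = 7−6 = 1  ← one
n=109: ⌈1707/281⌉−⌈1694/281⌉ = 7−7 = 0
n=110: ⌈1720/281⌉−⌈1707/281⌉ = 7−7 = 0
  …
n=130: ⌈1980/281⌉−⌈1967/281⌉ = 8−7 = 1  ← one
n=131: ⌈1993/281⌉−⌈1980/281⌉ = 8−8 = 0
n=132: ⌈2006/281⌉−⌈1993/281⌉ = 8−8 = 0
  …
n=151: ⌈2253/281⌉−⌈2240/281⌉ = 9−8 = 1  ← one
n=152: ⌈2266/281⌉−⌈2253/281⌉ = 9−9 = 0
n=153: ⌈2279/281⌉−⌈2266/281⌉ = 9−9 = 0
  …
n=173: ⌈2539/281⌉−⌈2526/281⌉ = 10−9 = 1  ← one
n=174: ⌈2552/281⌉−⌈2539/281⌉ = 10−10 = 0
n=175: ⌈2565/281⌉−⌈2552/281⌉ = 10−10 = 0
  …
n=194: ⌈2812/281⌉−⌈2799/281⌉ = 11−10 = 1  ← one
n=195: ⌈2825/281⌉−⌈2812/281⌉ = 11−11 = 0
n=196: ⌈2838/281⌉−⌈2825/281⌉ = 11−11 = 0
  …
n=216: ⌈3098/281⌉−⌈3085/281⌉ = 12−11 = 1  ← one
positions of the first 11 ones: 0 21 43 65 86 108 130 151 173 194 216

0 21 43 65 86 108 130 151 173 194 216
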